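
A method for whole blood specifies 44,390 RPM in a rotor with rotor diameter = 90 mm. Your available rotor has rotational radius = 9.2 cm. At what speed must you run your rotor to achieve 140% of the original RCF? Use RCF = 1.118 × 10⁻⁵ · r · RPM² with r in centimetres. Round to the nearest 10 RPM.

36730 RPM

Original rotor: r = 90 mm / 2 = 45 mm = 4.5 cm
RCF_original = 1.118 × 10⁻⁵ × 4.5 × (44390)² = 1.118 × 10⁻⁵ × 4.5 × 1,970,472,100 ≈ 99,134.5 × g
Target RCF = 1.4 × 99,134.5 ≈ 138,788.3 × g
138,788.3 = 1.118 × 10⁻⁵ × 9.2 × N²
N² = 138,788.3 / (10.2856 × 10⁻⁵) = 1,349,345,687
N ≈ √1,349,345,687 ≈ 36,733.4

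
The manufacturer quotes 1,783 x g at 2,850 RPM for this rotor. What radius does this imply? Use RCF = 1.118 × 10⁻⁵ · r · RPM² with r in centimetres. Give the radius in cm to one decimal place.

RCF = 1.118 × 10⁻⁵ × r × N²
1783 = 1.118 × 10⁻⁵ × r × (2850)²
r = 1783 / (1.118 × 10⁻⁵ × 8,122,500) = 1783 / 90.80955 ≈ 19.634 cm

r ≈ 19.6 cm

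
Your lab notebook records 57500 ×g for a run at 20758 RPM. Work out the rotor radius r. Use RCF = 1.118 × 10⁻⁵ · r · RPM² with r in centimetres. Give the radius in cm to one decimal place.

11.9 cm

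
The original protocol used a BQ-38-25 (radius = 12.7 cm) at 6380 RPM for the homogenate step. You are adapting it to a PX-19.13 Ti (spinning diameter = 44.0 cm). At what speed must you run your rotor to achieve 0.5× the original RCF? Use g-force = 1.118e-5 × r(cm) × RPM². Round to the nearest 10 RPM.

≈ 3430 RPM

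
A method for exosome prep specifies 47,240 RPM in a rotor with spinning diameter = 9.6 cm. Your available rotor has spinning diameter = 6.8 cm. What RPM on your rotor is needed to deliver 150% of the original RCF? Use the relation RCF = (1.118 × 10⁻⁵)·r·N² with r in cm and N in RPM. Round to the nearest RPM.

68744 RPM

Original rotor: r = 9.6 / 2 = 4.8 cm
RCF_original = 1.118 × 10⁻⁵ × 4.8 × (47240)² = 1.118 × 10⁻⁵ × 4.8 × 2,231,617,600 ≈ 119,757.5 × g
Target RCF = 1.5 × 119,757.5 ≈ 179,636.2 × g
Your rotor: r = 6.8 / 2 = 3.4 cm
179,636.2 = 1.118 × 10⁻⁵ × 3.4 × N²
N² = 179,636.2 / (3.8012 × 10⁻⁵) = 4,725,776,071
N ≈ √4,725,776,071 ≈ 68,744.3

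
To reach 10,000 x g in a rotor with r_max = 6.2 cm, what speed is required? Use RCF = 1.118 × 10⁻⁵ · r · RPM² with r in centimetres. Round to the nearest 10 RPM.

10,000 = 1.118 × 10⁻⁵ × 6.2 × N²
N² = 10,000 / (6.9316 × 10⁻⁵) = 144,266,836
N ≈ √144,266,836 ≈ 12,011.1

≈ 12010 RPM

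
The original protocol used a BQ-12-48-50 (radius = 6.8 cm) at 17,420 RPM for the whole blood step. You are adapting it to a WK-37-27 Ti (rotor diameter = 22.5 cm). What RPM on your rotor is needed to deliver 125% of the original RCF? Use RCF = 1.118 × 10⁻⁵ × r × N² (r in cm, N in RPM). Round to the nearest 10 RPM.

15140 RPM

RCF_original = 1.118 × 10⁻⁵ × 6.8 × (17420)² = 1.118 × 10⁻⁵ × 6.8 × 303,456,400 ≈ 23,070 × g
Target RCF = 1.25 × 23,070 ≈ 28,837.5 × g
Your rotor: r = 22.5 / 2 = 11.25 cm
28,837.5 = 1.118 × 10⁻⁵ × 11.25 × N²
N² = 28,837.5 / (12.5775 × 10⁻⁵) = 229,278,473
N ≈ √229,278,473 ≈ 15,141.9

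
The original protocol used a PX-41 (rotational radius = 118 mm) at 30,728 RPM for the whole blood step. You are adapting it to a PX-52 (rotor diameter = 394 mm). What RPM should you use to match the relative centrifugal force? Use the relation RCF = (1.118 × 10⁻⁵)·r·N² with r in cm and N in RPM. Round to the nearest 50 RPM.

≈ 23800 RPM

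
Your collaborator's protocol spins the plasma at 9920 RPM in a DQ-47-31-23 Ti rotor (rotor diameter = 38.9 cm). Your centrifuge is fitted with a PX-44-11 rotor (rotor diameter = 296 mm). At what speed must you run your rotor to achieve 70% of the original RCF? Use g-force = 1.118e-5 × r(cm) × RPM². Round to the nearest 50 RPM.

Original rotor: r = 38.9 / 2 = 19.45 cm
RCF_original = 1.118 × 10⁻⁵ × 19.45 × (9920)² = 1.118 × 10⁻⁵ × 19.45 × 98,406,400 ≈ 21,398.6 × g
Target RCF = 0.7 × 21,398.6 ≈ 14,979 × g
Your rotor: r = 296 mm / 2 = 148 mm = 14.8 cm
14,979 = 1.118 × 10⁻⁵ × 14.8 × N²
N² = 14,979 / (16.5464 × 10⁻⁵) = 90,527,245
N ≈ √90,527,245 ≈ 9,514.6

≈ 9500 RPM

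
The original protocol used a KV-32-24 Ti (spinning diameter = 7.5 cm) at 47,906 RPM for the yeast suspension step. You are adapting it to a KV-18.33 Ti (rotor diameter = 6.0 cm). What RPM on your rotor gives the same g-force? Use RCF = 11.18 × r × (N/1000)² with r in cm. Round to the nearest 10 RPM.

≈ 53560 RPM

Original rotor: r = 7.5 / 2 = 3.75 cm
RCF = 11.18 × r × (N/1000)²
RCF_original = 11.18 × 3.75 × (47.906)² = 11.18 × 3.75 × 2,294.984836 ≈ 96,217.2 × g
Your rotor: r = 6.0 / 2 = 3 cm
96,217.2 = 11.18 × 3 × (N/1000)²
(N/1000)² = 96,217.2 / 33.54 = 2868.73
N = 1000 × √2868.73 ≈ 53,560.5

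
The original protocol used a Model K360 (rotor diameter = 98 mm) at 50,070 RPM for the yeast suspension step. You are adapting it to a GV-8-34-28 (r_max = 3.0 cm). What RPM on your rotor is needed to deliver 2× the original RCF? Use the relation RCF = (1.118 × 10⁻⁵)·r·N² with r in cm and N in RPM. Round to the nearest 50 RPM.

90500 RPM

Original rotor: r = 98 mm / 2 = 49 mm = 4.9 cm
RCF_original = 1.118 × 10⁻⁵ × 4.9 × (50070)² = 1.118 × 10⁻⁵ × 4.9 × 2,507,004,900 ≈ 137,338.7 × g
Target RCF = 2 × 137,338.7 ≈ 274,677.4 × g
274,677.4 = 1.118 × 10⁻⁵ × 3 × N²
N² = 274,677.4 / (3.354 × 10⁻⁵) = 8,189,546,810
N ≈ √8,189,546,810 ≈ 90,496.1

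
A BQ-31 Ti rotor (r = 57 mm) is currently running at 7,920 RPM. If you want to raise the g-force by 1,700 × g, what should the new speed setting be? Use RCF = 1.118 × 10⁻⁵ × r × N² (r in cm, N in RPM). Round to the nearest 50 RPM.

r = 57 mm = 5.7 cm
Current RCF = 1.118 × 10⁻⁵ × 5.7 × (7920)² = 1.118 × 10⁻⁵ × 5.7 × 62,726,400 ≈ 3,997.3 × g
Target RCF = 3,997.3 + 1,700 = 5,697.3 × g
N² = 5,697.3 / (6.3726 × 10⁻⁵) = 89,403,069
N ≈ √89,403,069 ≈ 9,455.3

N₂ ≈ 9450 RPM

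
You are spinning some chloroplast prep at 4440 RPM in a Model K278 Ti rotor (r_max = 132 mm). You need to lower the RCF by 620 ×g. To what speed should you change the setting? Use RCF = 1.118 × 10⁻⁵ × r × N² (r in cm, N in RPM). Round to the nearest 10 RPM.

3940 RPM

r = 132 mm = 13.2 cm
Current RCF = 1.118 × 10⁻⁵ × 13.2 × (4440)² = 1.118 × 10⁻⁵ × 13.2 × 19,713,600 ≈ 2,909.3 × g
Target RCF = 2,909.3 − 620 = 2,289.3 × g
N² = 2,289.3 / (14.7576 × 10⁻⁵) = 15,512,685
N ≈ √15,512,685 ≈ 3,938.6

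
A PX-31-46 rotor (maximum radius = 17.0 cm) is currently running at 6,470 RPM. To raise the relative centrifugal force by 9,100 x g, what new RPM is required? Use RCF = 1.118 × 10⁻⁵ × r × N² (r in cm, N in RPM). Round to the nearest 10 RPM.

≈ 9470 RPM

Current RCF = 1.118 × 10⁻⁵ × 17 × (6470)² = 1.118 × 10⁻⁵ × 17 × 41,860,900 ≈ 7,956.1 × g
Target RCF = 7,956.1 + 9,100 = 17,056.1 × g
N² = 17,056.1 / (19.006 × 10⁻⁵) = 89,740,608
N ≈ √89,740,608 ≈ 9,473.2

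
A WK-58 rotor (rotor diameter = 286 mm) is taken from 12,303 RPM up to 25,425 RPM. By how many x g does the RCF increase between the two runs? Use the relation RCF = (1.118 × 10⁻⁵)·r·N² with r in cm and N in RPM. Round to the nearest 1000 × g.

r = 286 mm / 2 = 143 mm = 14.3 cm
RCF₁ = 1.118 × 10⁻⁵ × 14.3 × (12303)² = 1.118 × 10⁻⁵ × 14.3 × 151,363,809 ≈ 24,199.1 × g
RCF₂ = 1.118 × 10⁻⁵ × 14.3 × (25425)² = 1.118 × 10⁻⁵ × 14.3 × 646,430,625 ≈ 103,347.4 × g
Increase = 103,347.4 − 24,199.1 = 79,148.3

79000 x g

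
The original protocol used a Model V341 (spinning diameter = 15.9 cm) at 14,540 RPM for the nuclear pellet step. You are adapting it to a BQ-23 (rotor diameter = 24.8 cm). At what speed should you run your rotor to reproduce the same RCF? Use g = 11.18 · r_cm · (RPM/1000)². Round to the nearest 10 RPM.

≈ 11640 RPM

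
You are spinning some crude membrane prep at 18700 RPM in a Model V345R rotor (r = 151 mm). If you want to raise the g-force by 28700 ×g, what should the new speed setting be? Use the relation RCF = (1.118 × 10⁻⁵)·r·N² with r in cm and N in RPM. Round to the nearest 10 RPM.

≈ 22800 RPM

r = 151 mm = 15.1 cm
Current RCF = 1.118 × 10⁻⁵ × 15.1 × (18700)² = 1.118 × 10⁻⁵ × 15.1 × 349,690,000 ≈ 59,034 × g
Target RCF = 59,034 + 28,700 = 87,734 × g
N² = 87,734 / (16.8818 × 10⁻⁵) = 519,695,767
N ≈ √519,695,767 ≈ 22,796.8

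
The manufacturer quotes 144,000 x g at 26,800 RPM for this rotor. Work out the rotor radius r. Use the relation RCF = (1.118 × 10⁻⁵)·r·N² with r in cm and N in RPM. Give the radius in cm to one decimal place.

r ≈ 17.9 cm

144000 = 1.118 × 10⁻⁵ × r × (26800)²
r = 144000 / (1.118 × 10⁻⁵ × 718,240,000) = 144000 / 8029.923 ≈ 17.933 cm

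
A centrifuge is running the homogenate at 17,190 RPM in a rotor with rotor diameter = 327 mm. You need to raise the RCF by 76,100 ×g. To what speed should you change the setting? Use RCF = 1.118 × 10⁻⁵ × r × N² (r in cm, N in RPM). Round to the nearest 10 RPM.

r = 327 mm / 2 = 163.5 mm = 16.35 cm
Current RCF = 1.118 × 10⁻⁵ × 16.35 × (17190)² = 1.118 × 10⁻⁵ × 16.35 × 295,496,100 ≈ 54,014.6 × g
Target RCF = 54,014.6 + 76,100 = 130,114.6 × g
N² = 130,114.6 / (18.2793 × 10⁻⁵) = 711,813,910
N ≈ √711,813,910 ≈ 26,679.8

≈ 26680 RPM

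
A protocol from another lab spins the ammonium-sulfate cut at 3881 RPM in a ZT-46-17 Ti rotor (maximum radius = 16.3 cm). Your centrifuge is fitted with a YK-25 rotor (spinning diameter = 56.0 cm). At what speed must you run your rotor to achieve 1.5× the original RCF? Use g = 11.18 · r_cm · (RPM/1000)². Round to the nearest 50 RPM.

≈ 3650 RPM

RCF = 11.18 × r × (N/1000)²
RCF_original = 11.18 × 16.3 × (3.881)² = 11.18 × 16.3 × 15.062161 ≈ 2,744.8 × g
Target RCF = 1.5 × 2,744.8 ≈ 4,117.2 × g
Your rotor: r = 56.0 / 2 = 28 cm
4,117.2 = 11.18 × 28 × (N/1000)²
(N/1000)² = 4,117.2 / 313.04 = 13.15231
N = 1000 × √13.15231 ≈ 3,626.6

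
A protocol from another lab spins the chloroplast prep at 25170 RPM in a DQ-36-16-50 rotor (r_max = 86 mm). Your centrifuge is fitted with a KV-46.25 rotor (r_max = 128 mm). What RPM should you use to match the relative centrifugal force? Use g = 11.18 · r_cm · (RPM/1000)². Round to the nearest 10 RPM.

20630 RPM

Original rotor: r = 86 mm = 8.6 cm
RCF = 11.18 × r × (N/1000)²
RCF_original = 11.18 × 8.6 × (25.17)² = 11.18 × 8.6 × 633.5289 ≈ 60,912.5 × g
Your rotor: r = 128 mm = 12.8 cm
60,912.5 = 11.18 × 12.8 × (N/1000)²
(N/1000)² = 60,912.5 / 143.104 = 425.652
N = 1000 × √425.652 ≈ 20,631.3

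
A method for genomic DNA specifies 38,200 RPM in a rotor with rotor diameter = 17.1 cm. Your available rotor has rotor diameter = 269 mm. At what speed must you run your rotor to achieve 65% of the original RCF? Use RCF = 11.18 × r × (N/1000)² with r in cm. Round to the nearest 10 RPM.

24560 RPM

Original rotor: r = 17.1 / 2 = 8.55 cm
RCF_original = 11.18 × 8.55 × (38.2)² = 11.18 × 8.55 × 1,459.24 ≈ 139,487.3 × g
Target RCF = 0.65 × 139,487.3 ≈ 90,666.7 × g
Your rotor: r = 269 mm / 2 = 134.5 mm = 13.45 cm
90,666.7 = 11.18 × 13.45 × (N/1000)²
(N/1000)² = 90,666.7 / 150.371 = 602.9534
N = 1000 × √602.9534 ≈ 24,555.1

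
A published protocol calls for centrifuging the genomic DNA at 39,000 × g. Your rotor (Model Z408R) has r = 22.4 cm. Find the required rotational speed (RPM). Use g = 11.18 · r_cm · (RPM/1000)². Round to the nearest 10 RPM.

12480 RPM

RCF = 11.18 × r × (N/1000)²
39,000 = 11.18 × 22.4 × (N/1000)²
(N/1000)² = 39,000 / 250.432 = 155.7309
N = 1000 × √155.7309 ≈ 12,479.2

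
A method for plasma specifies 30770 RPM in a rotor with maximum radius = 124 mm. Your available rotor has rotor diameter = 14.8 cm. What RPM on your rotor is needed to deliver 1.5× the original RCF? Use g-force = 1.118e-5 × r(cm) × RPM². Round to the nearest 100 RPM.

48800 RPM

Original rotor: r = 124 mm = 12.4 cm
RCF = 1.118 × 10⁻⁵ × r × N²
RCF_original = 1.118 × 10⁻⁵ × 12.4 × (30770)² = 1.118 × 10⁻⁵ × 12.4 × 946,792,900 ≈ 131,255.8 × g
Target RCF = 1.5 × 131,255.8 ≈ 196,883.7 × g
Your rotor: r = 14.8 / 2 = 7.4 cm
196,883.7 = 1.118 × 10⁻⁵ × 7.4 × N²
N² = 196,883.7 / (8.2732 × 10⁻⁵) = 2,379,776,870
N ≈ √2,379,776,870 ≈ 48,783.0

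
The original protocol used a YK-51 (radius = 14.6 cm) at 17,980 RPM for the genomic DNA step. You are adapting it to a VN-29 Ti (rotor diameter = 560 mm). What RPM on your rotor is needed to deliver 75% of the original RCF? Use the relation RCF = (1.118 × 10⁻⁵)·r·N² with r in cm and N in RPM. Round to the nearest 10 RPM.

11240 RPM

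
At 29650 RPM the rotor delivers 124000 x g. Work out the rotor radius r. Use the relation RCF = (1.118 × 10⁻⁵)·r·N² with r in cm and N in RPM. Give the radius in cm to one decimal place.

r ≈ 12.6 cm

124000 = 1.118 × 10⁻⁵ × r × (29650)²
r = 124000 / (1.118 × 10⁻⁵ × 879,122,500) = 124000 / 9828.59 ≈ 12.616 cm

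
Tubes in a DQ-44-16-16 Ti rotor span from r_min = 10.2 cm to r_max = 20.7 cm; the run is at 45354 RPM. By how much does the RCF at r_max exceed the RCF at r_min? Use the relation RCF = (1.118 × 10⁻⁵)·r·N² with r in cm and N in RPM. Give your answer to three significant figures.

ΔRCF ≈ 241000 × g

ΔRCF = 1.118 × 10⁻⁵ × (r_max − r_min) × N² = 1.118 × 10⁻⁵ × 10.5 × 2,056,985,316 ≈ 241,469.5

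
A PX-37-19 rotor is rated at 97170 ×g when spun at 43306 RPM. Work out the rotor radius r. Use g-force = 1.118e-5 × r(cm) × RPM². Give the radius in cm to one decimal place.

RCF = 1.118 × 10⁻⁵ × r × N²
97170 = 1.118 × 10⁻⁵ × r × (43306)²
r = 97170 / (1.118 × 10⁻⁵ × 1,875,409,636) = 97170 / 20967.08 ≈ 4.634 cm

≈ 4.6 cm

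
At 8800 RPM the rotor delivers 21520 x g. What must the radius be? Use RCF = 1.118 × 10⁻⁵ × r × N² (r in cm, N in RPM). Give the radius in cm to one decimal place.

RCF = 1.118 × 10⁻⁵ × r × N²
21520 = 1.118 × 10⁻⁵ × r × (8800)²
r = 21520 / (1.118 × 10⁻⁵ × 77,440,000) = 21520 / 865.7792 ≈ 24.856 cm

24.9 cm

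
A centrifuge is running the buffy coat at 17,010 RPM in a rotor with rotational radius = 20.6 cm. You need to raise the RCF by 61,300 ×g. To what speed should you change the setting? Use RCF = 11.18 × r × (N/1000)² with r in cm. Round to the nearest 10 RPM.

≈ 23570 RPM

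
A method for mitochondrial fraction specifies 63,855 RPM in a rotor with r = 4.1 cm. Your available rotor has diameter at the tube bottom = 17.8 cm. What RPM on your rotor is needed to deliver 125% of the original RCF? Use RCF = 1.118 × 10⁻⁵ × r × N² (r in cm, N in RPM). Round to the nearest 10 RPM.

≈ 48460 RPM

RCF_original = 1.118 × 10⁻⁵ × 4.1 × (63855)² = 1.118 × 10⁻⁵ × 4.1 × 4,077,461,025 ≈ 186,902.7 × g
Target RCF = 1.25 × 186,902.7 ≈ 233,628.4 × g
Your rotor: r = 17.8 / 2 = 8.9 cm
233,628.4 = 1.118 × 10⁻⁵ × 8.9 × N²
N² = 233,628.4 / (9.9502 × 10⁻⁵) = 2,347,976,925
N ≈ √2,347,976,925 ≈ 48,455.9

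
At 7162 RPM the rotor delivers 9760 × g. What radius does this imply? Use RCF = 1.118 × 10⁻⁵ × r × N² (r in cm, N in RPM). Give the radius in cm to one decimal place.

9760 = 1.118 × 10⁻⁵ × r × (7162)²
r = 9760 / (1.118 × 10⁻⁵ × 51,294,244) = 9760 / 573.4696 ≈ 17.019 cm

17.0 cm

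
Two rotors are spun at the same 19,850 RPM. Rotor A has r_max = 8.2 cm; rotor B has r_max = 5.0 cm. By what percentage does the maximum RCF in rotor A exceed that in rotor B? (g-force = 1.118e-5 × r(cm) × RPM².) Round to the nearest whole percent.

64%

At equal RPM, RCF scales linearly with r: ratio = 8.2 / 5.0 = 1.6400.
So rotor A delivers 64.0% more g-force.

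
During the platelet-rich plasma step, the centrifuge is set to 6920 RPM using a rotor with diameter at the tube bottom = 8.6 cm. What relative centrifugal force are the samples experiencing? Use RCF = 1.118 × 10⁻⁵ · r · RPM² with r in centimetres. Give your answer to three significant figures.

r = 8.6 / 2 = 4.3 cm
RCF = 1.118 × 10⁻⁵ × 4.3 × (6920)² = 1.118 × 10⁻⁵ × 4.3 × 47,886,400 ≈ 2,302.1 × g

RCF ≈ 2300 g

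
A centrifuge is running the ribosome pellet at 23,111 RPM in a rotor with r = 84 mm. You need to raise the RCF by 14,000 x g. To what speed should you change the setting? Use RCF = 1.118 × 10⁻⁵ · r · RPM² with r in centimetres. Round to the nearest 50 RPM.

N₂ ≈ 26150 RPM

r = 84 mm = 8.4 cm
Current RCF = 1.118 × 10⁻⁵ × 8.4 × (23111)² = 1.118 × 10⁻⁵ × 8.4 × 534,118,321 ≈ 50,160.1 × g
Target RCF = 50,160.1 + 14,000 = 64,160.1 × g
N² = 64,160.1 / (9.3912 × 10⁻⁵) = 683,193,841
N ≈ √683,193,841 ≈ 26,138.0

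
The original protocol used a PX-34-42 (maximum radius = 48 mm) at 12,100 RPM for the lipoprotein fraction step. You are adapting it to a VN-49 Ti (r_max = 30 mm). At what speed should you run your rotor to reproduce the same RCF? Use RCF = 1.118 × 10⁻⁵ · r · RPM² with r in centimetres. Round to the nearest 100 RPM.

Original rotor: r = 48 mm = 4.8 cm
RCF = 1.118 × 10⁻⁵ × r × N²
RCF_original = 1.118 × 10⁻⁵ × 4.8 × (12100)² = 1.118 × 10⁻⁵ × 4.8 × 146,410,000 ≈ 7,856.9 × g
Your rotor: r = 30 mm = 3.0 cm
7,856.9 = 1.118 × 10⁻⁵ × 3 × N²
N² = 7,856.9 / (3.354 × 10⁻⁵) = 234,254,621
N ≈ √234,254,621 ≈ 15,305.4

15300 RPM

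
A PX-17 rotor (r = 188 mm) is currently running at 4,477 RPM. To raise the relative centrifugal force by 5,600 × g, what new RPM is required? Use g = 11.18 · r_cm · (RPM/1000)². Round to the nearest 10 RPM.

6830 RPM

r = 188 mm = 18.8 cm
Current RCF = 11.18 × 18.8 × (4.477)² = 11.18 × 18.8 × 20.043529 ≈ 4,212.8 × g
Target RCF = 4,212.8 + 5,600 = 9,812.8 × g
(N/1000)² = 9,812.8 / 210.184 = 46.68671
N = 1000 × √46.68671 ≈ 6,832.8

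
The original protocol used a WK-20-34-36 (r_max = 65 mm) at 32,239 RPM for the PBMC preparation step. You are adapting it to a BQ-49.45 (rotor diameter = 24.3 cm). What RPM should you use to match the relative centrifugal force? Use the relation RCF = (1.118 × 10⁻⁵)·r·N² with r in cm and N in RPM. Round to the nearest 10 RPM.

23580 RPM

Original rotor: r = 65 mm = 6.5 cm
RCF_original = 1.118 × 10⁻⁵ × 6.5 × (32239)² = 1.118 × 10⁻⁵ × 6.5 × 1,039,353,121 ≈ 75,529.8 × g
Your rotor: r = 24.3 / 2 = 12.15 cm
75,529.8 = 1.118 × 10⁻⁵ × 12.15 × N²
N² = 75,529.8 / (13.5837 × 10⁻⁵) = 556,032,598
N ≈ √556,032,598 ≈ 23,580.3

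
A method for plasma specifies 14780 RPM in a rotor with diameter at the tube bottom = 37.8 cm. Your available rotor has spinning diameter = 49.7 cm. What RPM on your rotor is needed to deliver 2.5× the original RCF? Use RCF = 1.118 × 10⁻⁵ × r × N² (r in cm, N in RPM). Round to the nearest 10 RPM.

≈ 20380 RPM

Original rotor: r = 37.8 / 2 = 18.9 cm
RCF_original = 1.118 × 10⁻⁵ × 18.9 × (14780)² = 1.118 × 10⁻⁵ × 18.9 × 218,448,400 ≈ 46,158.6 × g
Target RCF = 2.5 × 46,158.6 ≈ 115,396.5 × g
Your rotor: r = 49.7 / 2 = 24.85 cm
115,396.5 = 1.118 × 10⁻⁵ × 24.85 × N²
N² = 115,396.5 / (27.7823 × 10⁻⁵) = 415,359,779
N ≈ √415,359,779 ≈ 20,380.4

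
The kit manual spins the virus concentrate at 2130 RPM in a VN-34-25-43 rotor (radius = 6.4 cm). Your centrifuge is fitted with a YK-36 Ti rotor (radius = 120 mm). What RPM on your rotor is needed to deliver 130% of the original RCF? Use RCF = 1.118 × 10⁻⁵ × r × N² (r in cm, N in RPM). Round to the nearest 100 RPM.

RCF = 1.118 × 10⁻⁵ × r × N²
RCF_original = 1.118 × 10⁻⁵ × 6.4 × (2130)² = 1.118 × 10⁻⁵ × 6.4 × 4,536,900 ≈ 324.6 × g
Target RCF = 1.3 × 324.6 ≈ 422 × g
Your rotor: r = 120 mm = 12.0 cm
422 = 1.118 × 10⁻⁵ × 12 × N²
N² = 422 / (13.416 × 10⁻⁵) = 3,145,498
N ≈ √3,145,498 ≈ 1,773.6

1800 RPM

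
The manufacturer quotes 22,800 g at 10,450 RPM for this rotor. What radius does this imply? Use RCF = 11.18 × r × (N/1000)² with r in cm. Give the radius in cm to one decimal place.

≈ 18.7 cm

22800 = 11.18 × r × (10.45)²
r = 22800 / (11.18 × 109.2025) = 22800 / 1220.884 ≈ 18.675 cm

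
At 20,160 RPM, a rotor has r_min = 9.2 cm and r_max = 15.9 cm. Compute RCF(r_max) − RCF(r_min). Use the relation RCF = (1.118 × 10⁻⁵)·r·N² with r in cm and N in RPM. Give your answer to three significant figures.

RCF_max = 1.118 × 10⁻⁵ × 15.9 × (20160)² = 1.118 × 10⁻⁵ × 15.9 × 406,425,600 ≈ 72,247 × g
RCF_min = 1.118 × 10⁻⁵ × 9.2 × (20160)² = 1.118 × 10⁻⁵ × 9.2 × 406,425,600 ≈ 41,803.3 × g
ΔRCF = 72,247 − 41,803.3 = 30,443.7

30400 × g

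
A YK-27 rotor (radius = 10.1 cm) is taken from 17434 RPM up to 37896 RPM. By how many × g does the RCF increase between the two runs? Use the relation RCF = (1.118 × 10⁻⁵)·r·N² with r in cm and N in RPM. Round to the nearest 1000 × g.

RCF₁ = 1.118 × 10⁻⁵ × 10.1 × (17434)² = 1.118 × 10⁻⁵ × 10.1 × 303,944,356 ≈ 34,320.8 × g
RCF₂ = 1.118 × 10⁻⁵ × 10.1 × (37896)² = 1.118 × 10⁻⁵ × 10.1 × 1,436,106,816 ≈ 162,162.3 × g
Increase = 162,162.3 − 34,320.8 = 127,841.5

128000 × g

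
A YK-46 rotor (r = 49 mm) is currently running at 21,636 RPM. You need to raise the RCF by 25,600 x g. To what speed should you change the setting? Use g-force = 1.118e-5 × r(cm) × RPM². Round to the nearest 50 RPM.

≈ 30600 RPM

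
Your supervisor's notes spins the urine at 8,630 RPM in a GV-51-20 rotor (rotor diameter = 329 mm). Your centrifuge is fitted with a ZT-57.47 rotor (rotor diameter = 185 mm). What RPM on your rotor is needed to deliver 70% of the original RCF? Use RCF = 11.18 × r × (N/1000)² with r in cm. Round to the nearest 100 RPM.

Original rotor: r = 329 mm / 2 = 164.5 mm = 16.45 cm
RCF = 11.18 × r × (N/1000)²
RCF_original = 11.18 × 16.45 × (8.63)² = 11.18 × 16.45 × 74.4769 ≈ 13,697.1 × g
Target RCF = 0.7 × 13,697.1 ≈ 9,588 × g
Your rotor: r = 185 mm / 2 = 92.5 mm = 9.25 cm
9,588 = 11.18 × 9.25 × (N/1000)²
(N/1000)² = 9,588 / 103.415 = 92.71382
N = 1000 × √92.71382 ≈ 9,628.8

≈ 9600 RPM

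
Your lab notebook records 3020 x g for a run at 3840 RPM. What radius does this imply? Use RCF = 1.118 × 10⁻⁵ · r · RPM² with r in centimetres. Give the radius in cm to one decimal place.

3020 = 1.118 × 10⁻⁵ × r × (3840)²
r = 3020 / (1.118 × 10⁻⁵ × 14,745,600) = 3020 / 164.8558 ≈ 18.319 cm

≈ 18.3 cm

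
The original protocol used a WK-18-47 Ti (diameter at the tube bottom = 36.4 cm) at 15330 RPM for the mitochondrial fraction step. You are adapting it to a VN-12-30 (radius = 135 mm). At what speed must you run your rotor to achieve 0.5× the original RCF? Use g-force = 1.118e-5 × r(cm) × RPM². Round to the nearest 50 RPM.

12600 RPM

Original rotor: r = 36.4 / 2 = 18.2 cm
RCF_original = 1.118 × 10⁻⁵ × 18.2 × (15330)² = 1.118 × 10⁻⁵ × 18.2 × 235,008,900 ≈ 47,818.7 × g
Target RCF = 0.5 × 47,818.7 ≈ 23,909.3 × g
Your rotor: r = 135 mm = 13.5 cm
23,909.3 = 1.118 × 10⁻⁵ × 13.5 × N²
N² = 23,909.3 / (15.093 × 10⁻⁵) = 158,413,172
N ≈ √158,413,172 ≈ 12,586.2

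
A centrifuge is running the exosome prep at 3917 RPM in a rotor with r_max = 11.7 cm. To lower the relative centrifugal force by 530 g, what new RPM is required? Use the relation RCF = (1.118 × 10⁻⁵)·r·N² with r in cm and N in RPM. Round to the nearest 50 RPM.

≈ 3350 RPM

Current RCF = 1.118 × 10⁻⁵ × 11.7 × (3917)² = 1.118 × 10⁻⁵ × 11.7 × 15,342,889 ≈ 2,006.9 × g
Target RCF = 2,006.9 − 530 = 1,476.9 × g
N² = 1,476.9 / (13.0806 × 10⁻⁵) = 11,290,766
N ≈ √11,290,766 ≈ 3,360.2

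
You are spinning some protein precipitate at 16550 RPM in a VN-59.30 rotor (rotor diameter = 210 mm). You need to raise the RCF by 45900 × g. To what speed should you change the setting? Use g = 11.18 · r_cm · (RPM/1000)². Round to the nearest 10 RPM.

r = 210 mm / 2 = 105 mm = 10.5 cm
Current RCF = 11.18 × 10.5 × (16.55)² = 11.18 × 10.5 × 273.9025 ≈ 32,153.4 × g
Target RCF = 32,153.4 + 45,900 = 78,053.4 × g
(N/1000)² = 78,053.4 / 117.39 = 664.9067
N = 1000 × √664.9067 ≈ 25,785.8

≈ 25790 RPM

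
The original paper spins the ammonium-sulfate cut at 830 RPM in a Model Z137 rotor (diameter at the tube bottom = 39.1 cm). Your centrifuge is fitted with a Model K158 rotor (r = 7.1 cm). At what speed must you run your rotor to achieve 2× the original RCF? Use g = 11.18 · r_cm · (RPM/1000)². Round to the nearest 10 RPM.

Original rotor: r = 39.1 / 2 = 19.55 cm
RCF_original = 11.18 × 19.55 × (0.83)² = 11.18 × 19.55 × 0.6889 ≈ 150.6 × g
Target RCF = 2 × 150.6 ≈ 301.2 × g
301.2 = 11.18 × 7.1 × (N/1000)²
(N/1000)² = 301.2 / 79.378 = 3.794502
N = 1000 × √3.794502 ≈ 1,947.9

≈ 1950 RPM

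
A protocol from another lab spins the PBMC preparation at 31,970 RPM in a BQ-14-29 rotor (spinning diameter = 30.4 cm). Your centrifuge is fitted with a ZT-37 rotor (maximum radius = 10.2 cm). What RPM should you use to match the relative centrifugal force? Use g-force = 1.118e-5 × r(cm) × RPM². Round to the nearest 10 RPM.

Original rotor: r = 30.4 / 2 = 15.2 cm
RCF = 1.118 × 10⁻⁵ × r × N²
RCF_original = 1.118 × 10⁻⁵ × 15.2 × (31970)² = 1.118 × 10⁻⁵ × 15.2 × 1,022,080,900 ≈ 173,688.3 × g
173,688.3 = 1.118 × 10⁻⁵ × 10.2 × N²
N² = 173,688.3 / (11.4036 × 10⁻⁵) = 1,523,100,600
N ≈ √1,523,100,600 ≈ 39,026.9

≈ 39030 RPM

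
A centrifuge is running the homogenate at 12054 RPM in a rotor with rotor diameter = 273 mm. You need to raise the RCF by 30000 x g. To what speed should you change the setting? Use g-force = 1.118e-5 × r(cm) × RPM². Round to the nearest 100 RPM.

r = 273 mm / 2 = 136.5 mm = 13.65 cm
Current RCF = 1.118 × 10⁻⁵ × 13.65 × (12054)² = 1.118 × 10⁻⁵ × 13.65 × 145,298,916 ≈ 22,173.6 × g
Target RCF = 22,173.6 + 30,000 = 52,173.6 × g
N² = 52,173.6 / (15.2607 × 10⁻⁵) = 341,882,089
N ≈ √341,882,089 ≈ 18,490.1

N₂ ≈ 18500 RPM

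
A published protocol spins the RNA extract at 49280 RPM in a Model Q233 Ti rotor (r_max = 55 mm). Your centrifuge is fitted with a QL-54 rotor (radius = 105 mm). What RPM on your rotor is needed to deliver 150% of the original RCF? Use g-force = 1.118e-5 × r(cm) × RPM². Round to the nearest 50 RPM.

43700 RPM

Original rotor: r = 55 mm = 5.5 cm
RCF_original = 1.118 × 10⁻⁵ × 5.5 × (49280)² = 1.118 × 10⁻⁵ × 5.5 × 2,428,518,400 ≈ 149,329.6 × g
Target RCF = 1.5 × 149,329.6 ≈ 223,994.4 × g
Your rotor: r = 105 mm = 10.5 cm
223,994.4 = 1.118 × 10⁻⁵ × 10.5 × N²
N² = 223,994.4 / (11.739 × 10⁻⁵) = 1,908,121,646
N ≈ √1,908,121,646 ≈ 43,682.1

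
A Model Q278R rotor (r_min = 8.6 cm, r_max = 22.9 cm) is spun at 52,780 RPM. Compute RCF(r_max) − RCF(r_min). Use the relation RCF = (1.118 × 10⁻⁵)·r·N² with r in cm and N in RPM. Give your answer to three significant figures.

RCF_max = 1.118 × 10⁻⁵ × 22.9 × (52780)² = 1.118 × 10⁻⁵ × 22.9 × 2,785,728,400 ≈ 713,207.8 × g
RCF_min = 1.118 × 10⁻⁵ × 8.6 × (52780)² = 1.118 × 10⁻⁵ × 8.6 × 2,785,728,400 ≈ 267,842.2 × g
ΔRCF = 713,207.8 − 267,842.2 = 445,365.6

ΔRCF ≈ 445000 × g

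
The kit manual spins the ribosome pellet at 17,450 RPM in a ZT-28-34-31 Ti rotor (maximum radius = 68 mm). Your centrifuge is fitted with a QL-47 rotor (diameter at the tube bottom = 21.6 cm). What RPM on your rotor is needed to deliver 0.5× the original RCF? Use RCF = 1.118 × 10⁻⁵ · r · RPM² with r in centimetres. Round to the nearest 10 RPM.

9790 RPM

Original rotor: r = 68 mm = 6.8 cm
RCF_original = 1.118 × 10⁻⁵ × 6.8 × (17450)² = 1.118 × 10⁻⁵ × 6.8 × 304,502,500 ≈ 23,149.5 × g
Target RCF = 0.5 × 23,149.5 ≈ 11,574.8 × g
Your rotor: r = 21.6 / 2 = 10.8 cm
11,574.8 = 1.118 × 10⁻⁵ × 10.8 × N²
N² = 11,574.8 / (12.0744 × 10⁻⁵) = 95,862,320
N ≈ √95,862,320 ≈ 9,790.9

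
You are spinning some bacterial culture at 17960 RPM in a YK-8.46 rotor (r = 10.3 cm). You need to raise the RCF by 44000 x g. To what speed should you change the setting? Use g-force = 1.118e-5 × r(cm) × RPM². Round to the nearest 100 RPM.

N₂ ≈ 26500 RPM

Current RCF = 1.118 × 10⁻⁵ × 10.3 × (17960)² = 1.118 × 10⁻⁵ × 10.3 × 322,561,600 ≈ 37,144.3 × g
Target RCF = 37,144.3 + 44,000 = 81,144.3 × g
N² = 81,144.3 / (11.5154 × 10⁻⁵) = 704,658,978
N ≈ √704,658,978 ≈ 26,545.4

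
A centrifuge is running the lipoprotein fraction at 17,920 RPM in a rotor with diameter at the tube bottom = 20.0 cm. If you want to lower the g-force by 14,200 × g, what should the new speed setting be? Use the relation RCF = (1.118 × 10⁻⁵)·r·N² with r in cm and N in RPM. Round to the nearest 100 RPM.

≈ 13900 RPM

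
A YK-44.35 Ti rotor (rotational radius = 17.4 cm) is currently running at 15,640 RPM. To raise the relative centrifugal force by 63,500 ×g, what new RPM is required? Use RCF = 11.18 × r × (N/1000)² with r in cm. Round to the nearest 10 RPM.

Current RCF = 11.18 × 17.4 × (15.64)² = 11.18 × 17.4 × 244.6096 ≈ 47,584.4 × g
Target RCF = 47,584.4 + 63,500 = 111,084.4 × g
(N/1000)² = 111,084.4 / 194.532 = 571.0341
N = 1000 × √571.0341 ≈ 23,896.3

≈ 23900 RPM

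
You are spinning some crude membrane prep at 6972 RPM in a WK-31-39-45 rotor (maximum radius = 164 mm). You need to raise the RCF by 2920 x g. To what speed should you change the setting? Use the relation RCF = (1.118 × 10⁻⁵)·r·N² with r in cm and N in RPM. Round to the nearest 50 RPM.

r = 164 mm = 16.4 cm
Current RCF = 1.118 × 10⁻⁵ × 16.4 × (6972)² = 1.118 × 10⁻⁵ × 16.4 × 48,608,784 ≈ 8,912.5 × g
Target RCF = 8,912.5 + 2,920 = 11,832.5 × g
N² = 11,832.5 / (18.3352 × 10⁻⁵) = 64,534,338
N ≈ √64,534,338 ≈ 8,033.3

N₂ ≈ 8050 RPM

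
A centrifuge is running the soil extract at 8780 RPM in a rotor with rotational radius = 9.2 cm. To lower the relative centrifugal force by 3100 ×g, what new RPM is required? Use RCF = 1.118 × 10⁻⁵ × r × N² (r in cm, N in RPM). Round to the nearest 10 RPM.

Current RCF = 1.118 × 10⁻⁵ × 9.2 × (8780)² = 1.118 × 10⁻⁵ × 9.2 × 77,088,400 ≈ 7,929 × g
Target RCF = 7,929 − 3,100 = 4,829 × g
N² = 4,829 / (10.2856 × 10⁻⁵) = 46,949,133
N ≈ √46,949,133 ≈ 6,851.9

≈ 6850 RPM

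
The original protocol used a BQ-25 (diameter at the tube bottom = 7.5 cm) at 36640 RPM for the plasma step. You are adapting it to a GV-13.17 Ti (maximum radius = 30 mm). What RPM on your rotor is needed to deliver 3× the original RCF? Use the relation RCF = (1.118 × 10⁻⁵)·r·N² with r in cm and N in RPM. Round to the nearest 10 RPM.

≈ 70950 RPM

Original rotor: r = 7.5 / 2 = 3.75 cm
RCF_original = 1.118 × 10⁻⁵ × 3.75 × (36640)² = 1.118 × 10⁻⁵ × 3.75 × 1,342,489,600 ≈ 56,283.9 × g
Target RCF = 3 × 56,283.9 ≈ 168,851.7 × g
Your rotor: r = 30 mm = 3.0 cm
168,851.7 = 1.118 × 10⁻⁵ × 3 × N²
N² = 168,851.7 / (3.354 × 10⁻⁵) = 5,034,338,104
N ≈ √5,034,338,104 ≈ 70,953.1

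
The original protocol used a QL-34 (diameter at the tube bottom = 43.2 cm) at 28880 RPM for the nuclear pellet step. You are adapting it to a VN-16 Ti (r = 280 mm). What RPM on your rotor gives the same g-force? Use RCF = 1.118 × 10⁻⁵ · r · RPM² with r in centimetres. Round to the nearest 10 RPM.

Original rotor: r = 43.2 / 2 = 21.6 cm
RCF_original = 1.118 × 10⁻⁵ × 21.6 × (28880)² = 1.118 × 10⁻⁵ × 21.6 × 834,054,400 ≈ 201,414.1 × g
Your rotor: r = 280 mm = 28.0 cm
201,414.1 = 1.118 × 10⁻⁵ × 28 × N²
N² = 201,414.1 / (31.304 × 10⁻⁵) = 643,413,302
N ≈ √643,413,302 ≈ 25,365.6

25370 RPM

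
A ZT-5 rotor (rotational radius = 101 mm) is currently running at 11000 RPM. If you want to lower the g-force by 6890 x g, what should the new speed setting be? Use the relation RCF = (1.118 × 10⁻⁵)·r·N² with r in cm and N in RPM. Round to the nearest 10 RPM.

N₂ ≈ 7740 RPM

r = 101 mm = 10.1 cm
Current RCF = 1.118 × 10⁻⁵ × 10.1 × (11000)² = 1.118 × 10⁻⁵ × 10.1 × 121,000,000 ≈ 13,663.1 × g
Target RCF = 13,663.1 − 6,890 = 6,773.1 × g
N² = 6,773.1 / (11.2918 × 10⁻⁵) = 59,982,465
N ≈ √59,982,465 ≈ 7,744.8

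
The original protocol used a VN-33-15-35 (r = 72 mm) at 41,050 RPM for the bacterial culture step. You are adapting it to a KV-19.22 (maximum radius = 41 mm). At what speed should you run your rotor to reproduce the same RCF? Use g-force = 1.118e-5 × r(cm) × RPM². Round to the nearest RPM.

Original rotor: r = 72 mm = 7.2 cm
RCF_original = 1.118 × 10⁻⁵ × 7.2 × (41050)² = 1.118 × 10⁻⁵ × 7.2 × 1,685,102,500 ≈ 135,644 × g
Your rotor: r = 41 mm = 4.1 cm
135,644 = 1.118 × 10⁻⁵ × 4.1 × N²
N² = 135,644 / (4.5838 × 10⁻⁵) = 2,959,204,154
N ≈ √2,959,204,154 ≈ 54,398.6

≈ 54399 RPM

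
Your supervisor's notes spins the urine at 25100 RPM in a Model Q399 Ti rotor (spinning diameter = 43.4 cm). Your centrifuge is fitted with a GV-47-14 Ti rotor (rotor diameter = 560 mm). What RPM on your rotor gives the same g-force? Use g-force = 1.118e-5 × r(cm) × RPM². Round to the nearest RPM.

22097 RPM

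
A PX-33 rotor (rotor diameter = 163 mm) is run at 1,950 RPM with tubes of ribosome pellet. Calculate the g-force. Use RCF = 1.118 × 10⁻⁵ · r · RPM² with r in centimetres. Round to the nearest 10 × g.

350 ×g

r = 163 mm / 2 = 81.5 mm = 8.15 cm
RCF = 1.118 × 10⁻⁵ × 8.15 × (1950)² = 1.118 × 10⁻⁵ × 8.15 × 3,802,500 ≈ 346.5 × g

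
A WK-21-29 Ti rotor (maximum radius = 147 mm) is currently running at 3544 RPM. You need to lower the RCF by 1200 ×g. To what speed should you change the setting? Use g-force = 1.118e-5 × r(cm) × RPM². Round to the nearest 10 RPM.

r = 147 mm = 14.7 cm
Current RCF = 1.118 × 10⁻⁵ × 14.7 × (3544)² = 1.118 × 10⁻⁵ × 14.7 × 12,559,936 ≈ 2,064.2 × g
Target RCF = 2,064.2 − 1,200 = 864.2 × g
N² = 864.2 / (16.4346 × 10⁻⁵) = 5,258,418
N ≈ √5,258,418 ≈ 2,293.1

≈ 2290 RPM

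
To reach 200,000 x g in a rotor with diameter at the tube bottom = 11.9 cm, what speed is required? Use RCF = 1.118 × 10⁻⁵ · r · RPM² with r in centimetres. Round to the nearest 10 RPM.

N ≈ 54830 RPM

r = 11.9 / 2 = 5.95 cm
RCF = 1.118 × 10⁻⁵ × r × N²
200,000 = 1.118 × 10⁻⁵ × 5.95 × N²
N² = 200,000 / (6.6521 × 10⁻⁵) = 3,006,569,354
N ≈ √3,006,569,354 ≈ 54,832.2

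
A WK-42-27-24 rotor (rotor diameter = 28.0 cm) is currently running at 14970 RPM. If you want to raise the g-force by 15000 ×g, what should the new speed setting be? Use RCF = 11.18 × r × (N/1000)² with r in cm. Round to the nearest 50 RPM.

17900 RPM

r = 28.0 / 2 = 14 cm
Current RCF = 11.18 × 14 × (14.97)² = 11.18 × 14 × 224.1009 ≈ 35,076.3 × g
Target RCF = 35,076.3 + 15,000 = 50,076.3 × g
(N/1000)² = 50,076.3 / 156.52 = 319.9355
N = 1000 × √319.9355 ≈ 17,886.7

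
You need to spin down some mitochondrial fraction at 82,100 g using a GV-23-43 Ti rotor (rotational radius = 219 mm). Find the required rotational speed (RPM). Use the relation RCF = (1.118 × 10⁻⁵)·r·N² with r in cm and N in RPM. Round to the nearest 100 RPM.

r = 219 mm = 21.9 cm
82,100 = 1.118 × 10⁻⁵ × 21.9 × N²
N² = 82,100 / (24.4842 × 10⁻⁵) = 335,318,287
N ≈ √335,318,287 ≈ 18,311.7

≈ 18300 RPM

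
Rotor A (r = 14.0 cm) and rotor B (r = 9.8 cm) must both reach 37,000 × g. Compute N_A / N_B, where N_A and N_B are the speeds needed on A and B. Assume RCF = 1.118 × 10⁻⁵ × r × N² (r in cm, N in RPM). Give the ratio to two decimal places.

At fixed RCF, N ∝ 1/√r, so N_A/N_B = √(r_B/r_A) = √(9.8/14.0) = √0.700000 = 0.8367.

0.84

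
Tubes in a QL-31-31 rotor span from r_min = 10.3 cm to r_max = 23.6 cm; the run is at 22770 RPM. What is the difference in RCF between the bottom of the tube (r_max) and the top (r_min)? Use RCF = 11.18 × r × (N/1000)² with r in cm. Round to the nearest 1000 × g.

77000 × g

ΔRCF = 11.18 × (r_max − r_min) × (N/1000)² = 11.18 × 13.3 × 518.4729 ≈ 77,093.8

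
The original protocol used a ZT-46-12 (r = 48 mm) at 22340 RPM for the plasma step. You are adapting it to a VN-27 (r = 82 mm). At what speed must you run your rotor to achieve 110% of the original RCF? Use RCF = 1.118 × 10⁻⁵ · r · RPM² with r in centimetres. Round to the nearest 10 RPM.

Original rotor: r = 48 mm = 4.8 cm
RCF_original = 1.118 × 10⁻⁵ × 4.8 × (22340)² = 1.118 × 10⁻⁵ × 4.8 × 499,075,600 ≈ 26,782.4 × g
Target RCF = 1.1 × 26,782.4 ≈ 29,460.6 × g
Your rotor: r = 82 mm = 8.2 cm
29,460.6 = 1.118 × 10⁻⁵ × 8.2 × N²
N² = 29,460.6 / (9.1676 × 10⁻⁵) = 321,355,644
N ≈ √321,355,644 ≈ 17,926.4

≈ 17930 RPM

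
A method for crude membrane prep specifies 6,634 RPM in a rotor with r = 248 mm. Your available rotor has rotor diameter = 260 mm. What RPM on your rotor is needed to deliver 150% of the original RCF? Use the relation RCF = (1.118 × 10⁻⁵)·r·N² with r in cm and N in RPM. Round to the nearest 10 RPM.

≈ 11220 RPM

Original rotor: r = 248 mm = 24.8 cm
RCF_original = 1.118 × 10⁻⁵ × 24.8 × (6634)² = 1.118 × 10⁻⁵ × 24.8 × 44,009,956 ≈ 12,202.4 × g
Target RCF = 1.5 × 12,202.4 ≈ 18,303.6 × g
Your rotor: r = 260 mm / 2 = 130 mm = 13 cm
18,303.6 = 1.118 × 10⁻⁵ × 13 × N²
N² = 18,303.6 / (14.534 × 10⁻⁵) = 125,936,425
N ≈ √125,936,425 ≈ 11,222.1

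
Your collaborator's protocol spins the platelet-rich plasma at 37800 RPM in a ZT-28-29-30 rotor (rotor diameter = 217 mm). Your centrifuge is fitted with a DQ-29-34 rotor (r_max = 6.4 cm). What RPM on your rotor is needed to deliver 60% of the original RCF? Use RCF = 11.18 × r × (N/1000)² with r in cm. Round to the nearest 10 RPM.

≈ 38120 RPM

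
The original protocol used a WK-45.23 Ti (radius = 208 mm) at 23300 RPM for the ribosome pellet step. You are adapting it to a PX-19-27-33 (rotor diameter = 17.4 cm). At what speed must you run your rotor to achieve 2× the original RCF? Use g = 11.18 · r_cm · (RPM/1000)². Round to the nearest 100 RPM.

50900 RPM

Original rotor: r = 208 mm = 20.8 cm
RCF_original = 11.18 × 20.8 × (23.3)² = 11.18 × 20.8 × 542.89 ≈ 126,245.8 × g
Target RCF = 2 × 126,245.8 ≈ 252,491.6 × g
Your rotor: r = 17.4 / 2 = 8.7 cm
252,491.6 = 11.18 × 8.7 × (N/1000)²
(N/1000)² = 252,491.6 / 97.266 = 2595.888
N = 1000 × √2595.888 ≈ 50,949.9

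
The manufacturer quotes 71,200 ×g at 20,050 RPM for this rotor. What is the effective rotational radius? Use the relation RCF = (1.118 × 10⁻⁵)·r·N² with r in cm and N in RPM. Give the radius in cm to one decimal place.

RCF = 1.118 × 10⁻⁵ × r × N²
71200 = 1.118 × 10⁻⁵ × r × (20050)²
r = 71200 / (1.118 × 10⁻⁵ × 402,002,500) = 71200 / 4494.388 ≈ 15.842 cm

≈ 15.8 cm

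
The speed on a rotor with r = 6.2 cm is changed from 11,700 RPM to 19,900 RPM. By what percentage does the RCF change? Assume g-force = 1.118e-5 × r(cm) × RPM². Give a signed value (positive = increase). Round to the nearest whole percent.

+189%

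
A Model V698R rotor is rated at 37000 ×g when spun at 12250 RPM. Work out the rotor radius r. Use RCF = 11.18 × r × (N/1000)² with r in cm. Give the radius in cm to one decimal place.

RCF = 11.18 × r × (N/1000)²
37000 = 11.18 × r × (12.25)²
r = 37000 / (11.18 × 150.0625) = 37000 / 1677.699 ≈ 22.054 cm

r ≈ 22.1 cm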